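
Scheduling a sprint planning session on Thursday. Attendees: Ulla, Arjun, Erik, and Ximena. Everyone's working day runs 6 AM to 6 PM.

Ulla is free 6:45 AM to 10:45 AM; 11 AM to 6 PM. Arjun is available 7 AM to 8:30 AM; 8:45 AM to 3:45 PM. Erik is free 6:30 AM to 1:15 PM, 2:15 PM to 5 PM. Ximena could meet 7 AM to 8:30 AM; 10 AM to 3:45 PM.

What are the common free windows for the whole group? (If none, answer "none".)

Ulla ∩ Arjun: 07:00-08:30, 08:45-10:45, 11:00-15:45.
Ulla ∩ Arjun ∩ Erik: 07:00-08:30, 08:45-10:45, 11:00-13:15, 14:15-15:45.
Ulla ∩ Arjun ∩ Erik ∩ Ximena: 07:00-08:30, 10:00-10:45, 11:00-13:15, 14:15-15:45.
So the common availability across everyone is 07:00-08:30, 10:00-10:45, 11:00-13:15, 14:15-15:45.

07:00-08:30, 10:00-10:45, 11:00-13:15, 14:15-15:45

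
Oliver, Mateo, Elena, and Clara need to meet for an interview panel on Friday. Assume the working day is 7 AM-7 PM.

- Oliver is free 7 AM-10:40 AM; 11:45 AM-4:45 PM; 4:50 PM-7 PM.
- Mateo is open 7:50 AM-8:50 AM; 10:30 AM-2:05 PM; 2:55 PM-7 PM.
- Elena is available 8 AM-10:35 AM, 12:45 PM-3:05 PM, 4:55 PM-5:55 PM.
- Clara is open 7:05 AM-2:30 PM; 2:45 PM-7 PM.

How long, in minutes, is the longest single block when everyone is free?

80

Oliver ∩ Mateo: 07:50-08:50, 10:30-10:40, 11:45-14:05, 14:55-16:45, 16:50-19:00.
Oliver ∩ Mateo ∩ Elena: 08:00-08:50, 10:30-10:35, 12:45-14:05, 14:55-15:05, 16:55-17:55.
Oliver ∩ Mateo ∩ Elena ∩ Clara: 08:00-08:50, 10:30-10:35, 12:45-14:05, 14:55-15:05, 16:55-17:55.
The longest is 12:45-14:05 at 80 minutes.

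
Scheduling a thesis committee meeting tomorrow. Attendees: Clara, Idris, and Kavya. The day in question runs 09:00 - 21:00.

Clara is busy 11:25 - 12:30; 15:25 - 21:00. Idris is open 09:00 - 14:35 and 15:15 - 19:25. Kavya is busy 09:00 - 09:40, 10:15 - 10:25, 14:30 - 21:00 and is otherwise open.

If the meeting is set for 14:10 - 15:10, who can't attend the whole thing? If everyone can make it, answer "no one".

Clara free: 09:00-11:25, 12:30-15:25 (invert busy blocks within the working day).
Idris free: 09:00-14:35, 15:15-19:25.
Kavya free: 09:40-10:15, 10:25-14:30 (invert busy blocks within the working day).
Clara: free for 14:10-15:10. Idris: not fully free for 14:10-15:10. Kavya: not fully free for 14:10-15:10.

Idris, Kavya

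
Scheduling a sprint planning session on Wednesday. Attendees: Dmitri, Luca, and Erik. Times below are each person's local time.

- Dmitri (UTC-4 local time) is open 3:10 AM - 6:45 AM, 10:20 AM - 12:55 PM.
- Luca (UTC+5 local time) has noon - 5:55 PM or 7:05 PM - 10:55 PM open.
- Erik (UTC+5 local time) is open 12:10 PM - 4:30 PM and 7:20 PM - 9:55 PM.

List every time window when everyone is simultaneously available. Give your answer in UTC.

07:10-10:45, 14:20-16:55

Dmitri in UTC: 07:10-10:45, 14:20-16:55 (add 4h to convert from UTC-4).
Luca in UTC: 07:00-12:55, 14:05-17:55 (subtract 5h to convert from UTC+5).
Erik in UTC: 07:10-11:30, 14:20-16:55 (subtract 5h to convert from UTC+5).
Dmitri ∩ Luca: 07:10-10:45, 14:20-16:55.
Dmitri ∩ Luca ∩ Erik: 07:10-10:45, 14:20-16:55.
So the common availability across everyone is 07:10-10:45, 14:20-16:55.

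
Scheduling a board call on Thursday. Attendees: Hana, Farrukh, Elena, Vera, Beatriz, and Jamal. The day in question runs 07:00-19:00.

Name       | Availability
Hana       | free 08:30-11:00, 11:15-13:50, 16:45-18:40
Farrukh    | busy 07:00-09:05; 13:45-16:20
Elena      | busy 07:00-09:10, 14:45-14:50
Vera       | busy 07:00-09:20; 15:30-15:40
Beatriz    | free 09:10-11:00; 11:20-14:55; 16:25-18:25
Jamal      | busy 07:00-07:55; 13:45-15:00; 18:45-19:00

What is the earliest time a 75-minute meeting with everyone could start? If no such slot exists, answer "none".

Hana free: 08:30-11:00, 11:15-13:50, 16:45-18:40.
Farrukh free: 09:05-13:45, 16:20-19:00 (invert busy blocks within the working day).
Elena free: 09:10-14:45, 14:50-19:00 (invert busy blocks within the working day).
Vera free: 09:20-15:30, 15:40-19:00 (invert busy blocks within the working day).
Beatriz free: 09:10-11:00, 11:20-14:55, 16:25-18:25.
Jamal free: 07:55-13:45, 15:00-18:45 (invert busy blocks within the working day).
Hana ∩ Farrukh: 09:05-11:00, 11:15-13:45, 16:45-18:40.
Hana ∩ Farrukh ∩ Elena: 09:10-11:00, 11:15-13:45, 16:45-18:40.
Hana ∩ Farrukh ∩ Elena ∩ Vera: 09:20-11:00, 11:15-13:45, 16:45-18:40.
Hana ∩ Farrukh ∩ Elena ∩ Vera ∩ Beatriz: 09:20-11:00, 11:20-13:45, 16:45-18:25.
Hana ∩ Farrukh ∩ Elena ∩ Vera ∩ Beatriz ∩ Jamal: 09:20-11:00, 11:20-13:45, 16:45-18:25.
The first common window of at least 75 minutes is 09:20-11:00, so the earliest start is 09:20.

09:20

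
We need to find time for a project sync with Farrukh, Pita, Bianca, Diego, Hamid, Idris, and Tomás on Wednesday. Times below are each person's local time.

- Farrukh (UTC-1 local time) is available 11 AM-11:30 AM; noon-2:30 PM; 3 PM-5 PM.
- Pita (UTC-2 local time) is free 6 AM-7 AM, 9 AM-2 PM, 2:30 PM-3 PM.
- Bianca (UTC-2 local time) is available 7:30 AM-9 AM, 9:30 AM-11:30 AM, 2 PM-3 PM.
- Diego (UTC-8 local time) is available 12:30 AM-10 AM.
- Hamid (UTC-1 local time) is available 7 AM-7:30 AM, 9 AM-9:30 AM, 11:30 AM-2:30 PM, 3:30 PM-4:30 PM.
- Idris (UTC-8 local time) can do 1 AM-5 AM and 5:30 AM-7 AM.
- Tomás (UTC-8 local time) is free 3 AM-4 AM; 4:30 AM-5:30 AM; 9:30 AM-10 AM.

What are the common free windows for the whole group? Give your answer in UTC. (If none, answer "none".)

none

Farrukh in UTC: 12:00-12:30, 13:00-15:30, 16:00-18:00 (add 1h to convert from UTC-1).
Pita in UTC: 08:00-09:00, 11:00-16:00, 16:30-17:00 (add 2h to convert from UTC-2).
Bianca in UTC: 09:30-11:00, 11:30-13:30, 16:00-17:00 (add 2h to convert from UTC-2).
Diego in UTC: 08:30-18:00 (add 8h to convert from UTC-8).
Hamid in UTC: 08:00-08:30, 10:00-10:30, 12:30-15:30, 16:30-17:30 (add 1h to convert from UTC-1).
Idris in UTC: 09:00-13:00, 13:30-15:00 (add 8h to convert from UTC-8).
Tomás in UTC: 11:00-12:00, 12:30-13:30, 17:30-18:00 (add 8h to convert from UTC-8).
Farrukh ∩ Pita: 12:00-12:30, 13:00-15:30, 16:30-17:00.
Farrukh ∩ Pita ∩ Bianca: 12:00-12:30, 13:00-13:30, 16:30-17:00.
Farrukh ∩ Pita ∩ Bianca ∩ Diego: 12:00-12:30, 13:00-13:30, 16:30-17:00.
Farrukh ∩ Pita ∩ Bianca ∩ Diego ∩ Hamid: 13:00-13:30, 16:30-17:00.
Farrukh ∩ Pita ∩ Bianca ∩ Diego ∩ Hamid ∩ Idris: ∅.
Farrukh ∩ Pita ∩ Bianca ∩ Diego ∩ Hamid ∩ Idris ∩ Tomás: ∅.
There is no time when everyone is free.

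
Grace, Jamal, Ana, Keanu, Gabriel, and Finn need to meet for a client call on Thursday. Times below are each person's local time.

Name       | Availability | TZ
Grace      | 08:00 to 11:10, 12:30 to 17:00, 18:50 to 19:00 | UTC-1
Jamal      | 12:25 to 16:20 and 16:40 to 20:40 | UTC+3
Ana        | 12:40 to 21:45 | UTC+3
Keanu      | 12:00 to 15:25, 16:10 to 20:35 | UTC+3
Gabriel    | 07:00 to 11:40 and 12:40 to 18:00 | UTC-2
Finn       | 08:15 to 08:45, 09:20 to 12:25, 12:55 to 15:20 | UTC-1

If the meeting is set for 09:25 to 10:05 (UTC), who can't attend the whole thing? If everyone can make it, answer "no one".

Ana, Finn

Grace in UTC: 09:00-12:10, 13:30-18:00, 19:50-20:00 (add 1h to convert from UTC-1).
Jamal in UTC: 09:25-13:20, 13:40-17:40 (subtract 3h to convert from UTC+3).
Ana in UTC: 09:40-18:45 (subtract 3h to convert from UTC+3).
Keanu in UTC: 09:00-12:25, 13:10-17:35 (subtract 3h to convert from UTC+3).
Gabriel in UTC: 09:00-13:40, 14:40-20:00 (add 2h to convert from UTC-2).
Finn in UTC: 09:15-09:45, 10:20-13:25, 13:55-16:20 (add 1h to convert from UTC-1).
Grace: free for 09:25-10:05. Jamal: free for 09:25-10:05. Ana: not fully free for 09:25-10:05. Keanu: free for 09:25-10:05. Gabriel: free for 09:25-10:05. Finn: not fully free for 09:25-10:05.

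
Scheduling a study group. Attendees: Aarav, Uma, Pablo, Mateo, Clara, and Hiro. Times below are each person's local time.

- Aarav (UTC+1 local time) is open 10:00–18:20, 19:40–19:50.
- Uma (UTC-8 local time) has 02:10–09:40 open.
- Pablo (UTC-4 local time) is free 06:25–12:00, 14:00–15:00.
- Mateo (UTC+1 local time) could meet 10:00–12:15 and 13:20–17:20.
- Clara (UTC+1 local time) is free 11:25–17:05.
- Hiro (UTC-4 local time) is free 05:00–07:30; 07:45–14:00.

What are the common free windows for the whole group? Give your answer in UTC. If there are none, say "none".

10:25-11:15, 12:20-16:00

Aarav in UTC: 09:00-17:20, 18:40-18:50 (subtract 1h to convert from UTC+1).
Uma in UTC: 10:10-17:40 (add 8h to convert from UTC-8).
Pablo in UTC: 10:25-16:00, 18:00-19:00 (add 4h to convert from UTC-4).
Mateo in UTC: 09:00-11:15, 12:20-16:20 (subtract 1h to convert from UTC+1).
Clara in UTC: 10:25-16:05 (subtract 1h to convert from UTC+1).
Hiro in UTC: 09:00-11:30, 11:45-18:00 (add 4h to convert from UTC-4).
Aarav ∩ Uma: 10:10-17:20.
Aarav ∩ Uma ∩ Pablo: 10:25-16:00.
Aarav ∩ Uma ∩ Pablo ∩ Mateo: 10:25-11:15, 12:20-16:00.
Aarav ∩ Uma ∩ Pablo ∩ Mateo ∩ Clara: 10:25-11:15, 12:20-16:00.
Aarav ∩ Uma ∩ Pablo ∩ Mateo ∩ Clara ∩ Hiro: 10:25-11:15, 12:20-16:00.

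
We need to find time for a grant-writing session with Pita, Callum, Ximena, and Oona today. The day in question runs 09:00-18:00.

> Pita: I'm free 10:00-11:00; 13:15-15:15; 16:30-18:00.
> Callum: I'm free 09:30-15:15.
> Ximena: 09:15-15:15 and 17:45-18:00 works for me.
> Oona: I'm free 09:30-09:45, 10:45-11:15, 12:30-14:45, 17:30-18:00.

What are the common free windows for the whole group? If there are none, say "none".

10:45-11:00, 13:15-14:45

Pita ∩ Callum: 10:00-11:00, 13:15-15:15.
Pita ∩ Callum ∩ Ximena: 10:00-11:00, 13:15-15:15.
Pita ∩ Callum ∩ Ximena ∩ Oona: 10:45-11:00, 13:15-14:45.
Those are the intersection windows.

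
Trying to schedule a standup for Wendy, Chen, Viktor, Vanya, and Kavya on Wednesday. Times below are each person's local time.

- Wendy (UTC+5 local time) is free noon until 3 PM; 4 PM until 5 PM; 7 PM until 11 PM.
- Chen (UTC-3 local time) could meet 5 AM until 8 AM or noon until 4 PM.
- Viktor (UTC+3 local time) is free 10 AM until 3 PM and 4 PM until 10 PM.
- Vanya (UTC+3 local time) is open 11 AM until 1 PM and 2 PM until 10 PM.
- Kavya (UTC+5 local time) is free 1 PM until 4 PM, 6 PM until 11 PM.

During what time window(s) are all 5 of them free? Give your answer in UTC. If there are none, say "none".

Wendy in UTC: 07:00-10:00, 11:00-12:00, 14:00-18:00 (subtract 5h to convert from UTC+5).
Chen in UTC: 08:00-11:00, 15:00-19:00 (add 3h to convert from UTC-3).
Viktor in UTC: 07:00-12:00, 13:00-19:00 (subtract 3h to convert from UTC+3).
Vanya in UTC: 08:00-10:00, 11:00-19:00 (subtract 3h to convert from UTC+3).
Kavya in UTC: 08:00-11:00, 13:00-18:00 (subtract 5h to convert from UTC+5).
Wendy ∩ Chen: 08:00-10:00, 15:00-18:00.
Wendy ∩ Chen ∩ Viktor: 08:00-10:00, 15:00-18:00.
Wendy ∩ Chen ∩ Viktor ∩ Vanya: 08:00-10:00, 15:00-18:00.
Wendy ∩ Chen ∩ Viktor ∩ Vanya ∩ Kavya: 08:00-10:00, 15:00-18:00.
So the common availability across everyone is 08:00-10:00, 15:00-18:00.

08:00-10:00, 15:00-18:00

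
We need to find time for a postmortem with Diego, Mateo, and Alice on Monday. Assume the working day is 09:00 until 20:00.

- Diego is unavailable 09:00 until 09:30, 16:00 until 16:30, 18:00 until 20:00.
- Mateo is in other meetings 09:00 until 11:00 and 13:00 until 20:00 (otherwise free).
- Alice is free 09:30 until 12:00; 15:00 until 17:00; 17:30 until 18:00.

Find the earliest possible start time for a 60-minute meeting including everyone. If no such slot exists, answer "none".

11:00

Diego free: 09:30-16:00, 16:30-18:00 (invert busy blocks within the working day).
Mateo free: 11:00-13:00 (invert busy blocks within the working day).
Alice free: 09:30-12:00, 15:00-17:00, 17:30-18:00.
Diego ∩ Mateo: 11:00-13:00.
Diego ∩ Mateo ∩ Alice: 11:00-12:00.
Those are the intersection windows.
The first common window of at least 60 minutes is 11:00-12:00, so the earliest start is 11:00.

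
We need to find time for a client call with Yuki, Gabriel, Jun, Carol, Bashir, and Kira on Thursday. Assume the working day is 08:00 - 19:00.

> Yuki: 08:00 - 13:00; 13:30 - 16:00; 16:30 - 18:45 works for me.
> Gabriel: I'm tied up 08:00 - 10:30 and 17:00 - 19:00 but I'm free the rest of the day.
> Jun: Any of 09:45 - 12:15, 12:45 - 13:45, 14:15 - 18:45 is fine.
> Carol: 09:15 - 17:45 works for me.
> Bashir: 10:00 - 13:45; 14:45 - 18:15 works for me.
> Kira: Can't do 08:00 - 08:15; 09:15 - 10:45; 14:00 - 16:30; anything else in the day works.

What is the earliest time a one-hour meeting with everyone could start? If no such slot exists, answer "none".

10:45

Yuki free: 08:00-13:00, 13:30-16:00, 16:30-18:45.
Gabriel free: 10:30-17:00 (invert busy blocks within the working day).
Jun free: 09:45-12:15, 12:45-13:45, 14:15-18:45.
Carol free: 09:15-17:45.
Bashir free: 10:00-13:45, 14:45-18:15.
Kira free: 08:15-09:15, 10:45-14:00, 16:30-19:00 (invert busy blocks within the working day).
Yuki ∩ Gabriel: 10:30-13:00, 13:30-16:00, 16:30-17:00.
Yuki ∩ Gabriel ∩ Jun: 10:30-12:15, 12:45-13:00, 13:30-13:45, 14:15-16:00, 16:30-17:00.
Yuki ∩ Gabriel ∩ Jun ∩ Carol: 10:30-12:15, 12:45-13:00, 13:30-13:45, 14:15-16:00, 16:30-17:00.
Yuki ∩ Gabriel ∩ Jun ∩ Carol ∩ Bashir: 10:30-12:15, 12:45-13:00, 13:30-13:45, 14:45-16:00, 16:30-17:00.
Yuki ∩ Gabriel ∩ Jun ∩ Carol ∩ Bashir ∩ Kira: 10:45-12:15, 12:45-13:00, 13:30-13:45, 16:30-17:00.
So the common availability across everyone is 10:45-12:15, 12:45-13:00, 13:30-13:45, 16:30-17:00.
The first common window of at least 60 minutes is 10:45-12:15, so the earliest start is 10:45.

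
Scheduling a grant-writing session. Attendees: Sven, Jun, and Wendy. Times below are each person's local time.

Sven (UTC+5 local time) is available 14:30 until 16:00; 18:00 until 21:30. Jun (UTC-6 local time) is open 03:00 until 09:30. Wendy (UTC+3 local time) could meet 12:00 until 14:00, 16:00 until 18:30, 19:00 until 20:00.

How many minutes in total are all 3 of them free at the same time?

240

Sven in UTC: 09:30-11:00, 13:00-16:30 (subtract 5h to convert from UTC+5).
Jun in UTC: 09:00-15:30 (add 6h to convert from UTC-6).
Wendy in UTC: 09:00-11:00, 13:00-15:30, 16:00-17:00 (subtract 3h to convert from UTC+3).
Sven ∩ Jun: 09:30-11:00, 13:00-15:30.
Sven ∩ Jun ∩ Wendy: 09:30-11:00, 13:00-15:30.
Summing the common windows: 90 + 150 = 240 minutes.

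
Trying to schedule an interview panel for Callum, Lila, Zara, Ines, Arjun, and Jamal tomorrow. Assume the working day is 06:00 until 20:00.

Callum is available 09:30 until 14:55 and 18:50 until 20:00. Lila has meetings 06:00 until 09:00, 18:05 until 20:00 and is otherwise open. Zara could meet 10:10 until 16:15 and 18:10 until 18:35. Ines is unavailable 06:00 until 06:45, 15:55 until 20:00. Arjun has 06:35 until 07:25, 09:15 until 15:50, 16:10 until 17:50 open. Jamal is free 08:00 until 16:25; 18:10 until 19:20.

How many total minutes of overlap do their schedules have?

285

Callum free: 09:30-14:55, 18:50-20:00.
Lila free: 09:00-18:05 (invert busy blocks within the working day).
Zara free: 10:10-16:15, 18:10-18:35.
Ines free: 06:45-15:55 (invert busy blocks within the working day).
Arjun free: 06:35-07:25, 09:15-15:50, 16:10-17:50.
Jamal free: 08:00-16:25, 18:10-19:20.
Callum ∩ Lila: 09:30-14:55.
Callum ∩ Lila ∩ Zara: 10:10-14:55.
Callum ∩ Lila ∩ Zara ∩ Ines: 10:10-14:55.
Callum ∩ Lila ∩ Zara ∩ Ines ∩ Arjun: 10:10-14:55.
Callum ∩ Lila ∩ Zara ∩ Ines ∩ Arjun ∩ Jamal: 10:10-14:55.
So the common availability across everyone is 10:10-14:55.
That's a single block of 285 minutes.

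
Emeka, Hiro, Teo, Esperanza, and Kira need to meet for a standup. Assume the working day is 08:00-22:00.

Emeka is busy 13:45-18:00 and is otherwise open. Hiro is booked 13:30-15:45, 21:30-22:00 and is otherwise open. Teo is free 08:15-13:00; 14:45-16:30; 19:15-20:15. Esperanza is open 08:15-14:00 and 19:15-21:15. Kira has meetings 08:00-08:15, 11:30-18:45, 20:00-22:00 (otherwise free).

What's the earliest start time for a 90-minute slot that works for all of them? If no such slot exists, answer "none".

Emeka free: 08:00-13:45, 18:00-22:00 (invert busy blocks within the working day).
Hiro free: 08:00-13:30, 15:45-21:30 (invert busy blocks within the working day).
Teo free: 08:15-13:00, 14:45-16:30, 19:15-20:15.
Esperanza free: 08:15-14:00, 19:15-21:15.
Kira free: 08:15-11:30, 18:45-20:00 (invert busy blocks within the working day).
Emeka ∩ Hiro: 08:00-13:30, 18:00-21:30.
Emeka ∩ Hiro ∩ Teo: 08:15-13:00, 19:15-20:15.
Emeka ∩ Hiro ∩ Teo ∩ Esperanza: 08:15-13:00, 19:15-20:15.
Emeka ∩ Hiro ∩ Teo ∩ Esperanza ∩ Kira: 08:15-11:30, 19:15-20:00.
Those are the intersection windows.
The first common window of at least 90 minutes is 08:15-11:30, so the earliest start is 08:15.

08:15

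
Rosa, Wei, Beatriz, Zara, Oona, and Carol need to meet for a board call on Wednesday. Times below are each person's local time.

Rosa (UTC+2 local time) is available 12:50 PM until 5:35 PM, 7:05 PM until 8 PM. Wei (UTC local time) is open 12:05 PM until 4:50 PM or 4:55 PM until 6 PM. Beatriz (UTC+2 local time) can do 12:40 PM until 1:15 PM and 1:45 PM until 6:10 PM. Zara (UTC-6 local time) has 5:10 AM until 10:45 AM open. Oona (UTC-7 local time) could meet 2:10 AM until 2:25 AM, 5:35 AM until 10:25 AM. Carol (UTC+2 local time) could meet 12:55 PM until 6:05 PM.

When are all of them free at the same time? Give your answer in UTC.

Rosa in UTC: 10:50-15:35, 17:05-18:00 (subtract 2h to convert from UTC+2).
Wei in UTC: 12:05-16:50, 16:55-18:00.
Beatriz in UTC: 10:40-11:15, 11:45-16:10 (subtract 2h to convert from UTC+2).
Zara in UTC: 11:10-16:45 (add 6h to convert from UTC-6).
Oona in UTC: 09:10-09:25, 12:35-17:25 (add 7h to convert from UTC-7).
Carol in UTC: 10:55-16:05 (subtract 2h to convert from UTC+2).
Rosa ∩ Wei: 12:05-15:35, 17:05-18:00.
Rosa ∩ Wei ∩ Beatriz: 12:05-15:35.
Rosa ∩ Wei ∩ Beatriz ∩ Zara: 12:05-15:35.
Rosa ∩ Wei ∩ Beatriz ∩ Zara ∩ Oona: 12:35-15:35.
Rosa ∩ Wei ∩ Beatriz ∩ Zara ∩ Oona ∩ Carol: 12:35-15:35.
Those are the intersection windows.

12:35-15:35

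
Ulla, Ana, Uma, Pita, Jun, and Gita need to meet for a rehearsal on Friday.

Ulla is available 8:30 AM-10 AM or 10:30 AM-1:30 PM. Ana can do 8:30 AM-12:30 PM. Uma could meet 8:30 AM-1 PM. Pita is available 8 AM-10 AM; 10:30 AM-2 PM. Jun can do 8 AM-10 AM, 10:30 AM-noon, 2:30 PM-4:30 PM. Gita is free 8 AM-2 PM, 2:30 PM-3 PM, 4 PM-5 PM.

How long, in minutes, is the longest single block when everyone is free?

90

Ulla ∩ Ana: 08:30-10:00, 10:30-12:30.
Ulla ∩ Ana ∩ Uma: 08:30-10:00, 10:30-12:30.
Ulla ∩ Ana ∩ Uma ∩ Pita: 08:30-10:00, 10:30-12:30.
Ulla ∩ Ana ∩ Uma ∩ Pita ∩ Jun: 08:30-10:00, 10:30-12:00.
Ulla ∩ Ana ∩ Uma ∩ Pita ∩ Jun ∩ Gita: 08:30-10:00, 10:30-12:00.
The longest is 08:30-10:00 at 90 minutes.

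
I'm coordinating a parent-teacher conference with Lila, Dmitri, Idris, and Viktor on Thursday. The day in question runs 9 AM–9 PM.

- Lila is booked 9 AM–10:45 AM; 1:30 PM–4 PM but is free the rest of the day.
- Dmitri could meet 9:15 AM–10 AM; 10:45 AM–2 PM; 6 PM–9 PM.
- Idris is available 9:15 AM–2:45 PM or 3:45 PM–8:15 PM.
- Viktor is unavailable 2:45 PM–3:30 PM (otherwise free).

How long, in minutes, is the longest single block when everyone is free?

Lila free: 10:45-13:30, 16:00-21:00 (invert busy blocks within the working day).
Dmitri free: 09:15-10:00, 10:45-14:00, 18:00-21:00.
Idris free: 09:15-14:45, 15:45-20:15.
Viktor free: 09:00-14:45, 15:30-21:00 (invert busy blocks within the working day).
Lila ∩ Dmitri: 10:45-13:30, 18:00-21:00.
Lila ∩ Dmitri ∩ Idris: 10:45-13:30, 18:00-20:15.
Lila ∩ Dmitri ∩ Idris ∩ Viktor: 10:45-13:30, 18:00-20:15.
So the common availability across everyone is 10:45-13:30, 18:00-20:15.
The longest is 10:45-13:30 at 165 minutes.

165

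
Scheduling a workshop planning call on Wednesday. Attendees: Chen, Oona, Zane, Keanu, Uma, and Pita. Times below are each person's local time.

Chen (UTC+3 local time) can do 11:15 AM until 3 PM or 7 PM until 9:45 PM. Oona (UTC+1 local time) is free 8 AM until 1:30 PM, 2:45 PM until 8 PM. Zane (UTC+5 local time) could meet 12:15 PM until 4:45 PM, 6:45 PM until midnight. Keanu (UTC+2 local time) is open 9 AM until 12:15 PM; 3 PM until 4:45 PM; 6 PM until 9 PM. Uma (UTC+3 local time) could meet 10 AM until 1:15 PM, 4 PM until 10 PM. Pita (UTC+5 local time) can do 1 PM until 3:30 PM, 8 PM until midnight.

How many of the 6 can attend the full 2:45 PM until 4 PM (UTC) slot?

3

Chen in UTC: 08:15-12:00, 16:00-18:45 (subtract 3h to convert from UTC+3).
Oona in UTC: 07:00-12:30, 13:45-19:00 (subtract 1h to convert from UTC+1).
Zane in UTC: 07:15-11:45, 13:45-19:00 (subtract 5h to convert from UTC+5).
Keanu in UTC: 07:00-10:15, 13:00-14:45, 16:00-19:00 (subtract 2h to convert from UTC+2).
Uma in UTC: 07:00-10:15, 13:00-19:00 (subtract 3h to convert from UTC+3).
Pita in UTC: 08:00-10:30, 15:00-19:00 (subtract 5h to convert from UTC+5).
Oona, Zane, and Uma can make the full 14:45-16:00 slot — that's 3.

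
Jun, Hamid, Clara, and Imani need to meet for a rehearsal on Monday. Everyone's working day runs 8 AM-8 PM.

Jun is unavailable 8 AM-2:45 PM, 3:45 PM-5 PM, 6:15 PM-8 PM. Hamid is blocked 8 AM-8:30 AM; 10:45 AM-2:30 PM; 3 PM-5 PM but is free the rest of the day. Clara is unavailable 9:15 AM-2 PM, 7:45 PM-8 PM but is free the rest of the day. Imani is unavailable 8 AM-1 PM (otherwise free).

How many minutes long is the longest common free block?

75

Jun free: 14:45-15:45, 17:00-18:15 (invert busy blocks within the working day).
Hamid free: 08:30-10:45, 14:30-15:00, 17:00-20:00 (invert busy blocks within the working day).
Clara free: 08:00-09:15, 14:00-19:45 (invert busy blocks within the working day).
Imani free: 13:00-20:00 (invert busy blocks within the working day).
Jun ∩ Hamid: 14:45-15:00, 17:00-18:15.
Jun ∩ Hamid ∩ Clara: 14:45-15:00, 17:00-18:15.
Jun ∩ Hamid ∩ Clara ∩ Imani: 14:45-15:00, 17:00-18:15.
The longest is 17:00-18:15 at 75 minutes.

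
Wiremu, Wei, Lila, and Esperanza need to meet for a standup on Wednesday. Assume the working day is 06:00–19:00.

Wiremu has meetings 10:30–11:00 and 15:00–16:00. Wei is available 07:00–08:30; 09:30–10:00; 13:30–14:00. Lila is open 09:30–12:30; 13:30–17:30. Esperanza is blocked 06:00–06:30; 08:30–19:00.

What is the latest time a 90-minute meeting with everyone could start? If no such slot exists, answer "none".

Wiremu free: 06:00-10:30, 11:00-15:00, 16:00-19:00 (invert busy blocks within the working day).
Wei free: 07:00-08:30, 09:30-10:00, 13:30-14:00.
Lila free: 09:30-12:30, 13:30-17:30.
Esperanza free: 06:30-08:30 (invert busy blocks within the working day).
Wiremu ∩ Wei: 07:00-08:30, 09:30-10:00, 13:30-14:00.
Wiremu ∩ Wei ∩ Lila: 09:30-10:00, 13:30-14:00.
Wiremu ∩ Wei ∩ Lila ∩ Esperanza: ∅.
There is no time when everyone is free.
No common window is at least 90 minutes long.

none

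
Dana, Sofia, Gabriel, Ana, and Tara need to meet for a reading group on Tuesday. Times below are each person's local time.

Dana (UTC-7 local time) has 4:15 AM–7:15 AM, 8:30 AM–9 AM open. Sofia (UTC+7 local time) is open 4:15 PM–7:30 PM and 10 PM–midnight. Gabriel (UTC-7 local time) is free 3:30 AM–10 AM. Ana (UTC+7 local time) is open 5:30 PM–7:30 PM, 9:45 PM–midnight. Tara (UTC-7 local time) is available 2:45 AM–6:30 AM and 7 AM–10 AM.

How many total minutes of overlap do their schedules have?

105

Dana in UTC: 11:15-14:15, 15:30-16:00 (add 7h to convert from UTC-7).
Sofia in UTC: 09:15-12:30, 15:00-17:00 (subtract 7h to convert from UTC+7).
Gabriel in UTC: 10:30-17:00 (add 7h to convert from UTC-7).
Ana in UTC: 10:30-12:30, 14:45-17:00 (subtract 7h to convert from UTC+7).
Tara in UTC: 09:45-13:30, 14:00-17:00 (add 7h to convert from UTC-7).
Dana ∩ Sofia: 11:15-12:30, 15:30-16:00.
Dana ∩ Sofia ∩ Gabriel: 11:15-12:30, 15:30-16:00.
Dana ∩ Sofia ∩ Gabriel ∩ Ana: 11:15-12:30, 15:30-16:00.
Dana ∩ Sofia ∩ Gabriel ∩ Ana ∩ Tara: 11:15-12:30, 15:30-16:00.
Summing the common windows: 75 + 30 = 105 minutes.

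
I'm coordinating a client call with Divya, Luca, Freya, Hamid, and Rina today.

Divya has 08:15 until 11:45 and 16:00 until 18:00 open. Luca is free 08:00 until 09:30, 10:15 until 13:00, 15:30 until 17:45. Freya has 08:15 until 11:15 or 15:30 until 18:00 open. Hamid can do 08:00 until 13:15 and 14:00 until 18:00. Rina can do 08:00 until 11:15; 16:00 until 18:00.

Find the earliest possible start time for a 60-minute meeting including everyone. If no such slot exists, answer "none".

Divya ∩ Luca: 08:15-09:30, 10:15-11:45, 16:00-17:45.
Divya ∩ Luca ∩ Freya: 08:15-09:30, 10:15-11:15, 16:00-17:45.
Divya ∩ Luca ∩ Freya ∩ Hamid: 08:15-09:30, 10:15-11:15, 16:00-17:45.
Divya ∩ Luca ∩ Freya ∩ Hamid ∩ Rina: 08:15-09:30, 10:15-11:15, 16:00-17:45.
The first common window of at least 60 minutes is 08:15-09:30, so the earliest start is 08:15.

08:15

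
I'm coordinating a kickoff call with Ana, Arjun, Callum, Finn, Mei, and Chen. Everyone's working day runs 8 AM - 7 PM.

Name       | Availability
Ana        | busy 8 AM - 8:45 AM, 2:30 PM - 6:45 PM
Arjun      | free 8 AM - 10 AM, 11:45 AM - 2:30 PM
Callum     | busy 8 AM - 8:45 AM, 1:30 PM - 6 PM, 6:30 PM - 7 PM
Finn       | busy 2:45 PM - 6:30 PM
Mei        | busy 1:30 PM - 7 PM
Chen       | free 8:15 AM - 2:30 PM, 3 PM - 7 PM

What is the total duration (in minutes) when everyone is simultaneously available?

180

Ana free: 08:45-14:30, 18:45-19:00 (invert busy blocks within the working day).
Arjun free: 08:00-10:00, 11:45-14:30.
Callum free: 08:45-13:30, 18:00-18:30 (invert busy blocks within the working day).
Finn free: 08:00-14:45, 18:30-19:00 (invert busy blocks within the working day).
Mei free: 08:00-13:30 (invert busy blocks within the working day).
Chen free: 08:15-14:30, 15:00-19:00.
Ana ∩ Arjun: 08:45-10:00, 11:45-14:30.
Ana ∩ Arjun ∩ Callum: 08:45-10:00, 11:45-13:30.
Ana ∩ Arjun ∩ Callum ∩ Finn: 08:45-10:00, 11:45-13:30.
Ana ∩ Arjun ∩ Callum ∩ Finn ∩ Mei: 08:45-10:00, 11:45-13:30.
Ana ∩ Arjun ∩ Callum ∩ Finn ∩ Mei ∩ Chen: 08:45-10:00, 11:45-13:30.
Summing the common windows: 75 + 105 = 180 minutes.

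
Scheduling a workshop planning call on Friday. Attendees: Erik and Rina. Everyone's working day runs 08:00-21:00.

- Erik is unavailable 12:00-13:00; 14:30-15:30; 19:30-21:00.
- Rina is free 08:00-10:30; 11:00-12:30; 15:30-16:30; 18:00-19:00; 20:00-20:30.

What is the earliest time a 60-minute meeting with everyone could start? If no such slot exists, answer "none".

08:00

Erik free: 08:00-12:00, 13:00-14:30, 15:30-19:30 (invert busy blocks within the working day).
Rina free: 08:00-10:30, 11:00-12:30, 15:30-16:30, 18:00-19:00, 20:00-20:30.
Erik ∩ Rina: 08:00-10:30, 11:00-12:00, 15:30-16:30, 18:00-19:00.
The first common window of at least 60 minutes is 08:00-10:30, so the earliest start is 08:00.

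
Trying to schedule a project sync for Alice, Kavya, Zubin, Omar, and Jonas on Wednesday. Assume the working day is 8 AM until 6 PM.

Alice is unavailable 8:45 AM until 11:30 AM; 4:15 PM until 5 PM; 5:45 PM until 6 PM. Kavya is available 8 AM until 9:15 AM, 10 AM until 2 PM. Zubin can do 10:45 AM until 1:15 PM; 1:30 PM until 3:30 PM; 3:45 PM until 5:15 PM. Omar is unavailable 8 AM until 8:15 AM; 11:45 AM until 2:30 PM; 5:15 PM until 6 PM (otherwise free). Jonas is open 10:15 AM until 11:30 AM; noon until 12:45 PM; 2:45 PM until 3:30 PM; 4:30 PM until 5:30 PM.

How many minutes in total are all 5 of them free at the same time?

Alice free: 08:00-08:45, 11:30-16:15, 17:00-17:45 (invert busy blocks within the working day).
Kavya free: 08:00-09:15, 10:00-14:00.
Zubin free: 10:45-13:15, 13:30-15:30, 15:45-17:15.
Omar free: 08:15-11:45, 14:30-17:15 (invert busy blocks within the working day).
Jonas free: 10:15-11:30, 12:00-12:45, 14:45-15:30, 16:30-17:30.
Alice ∩ Kavya: 08:00-08:45, 11:30-14:00.
Alice ∩ Kavya ∩ Zubin: 11:30-13:15, 13:30-14:00.
Alice ∩ Kavya ∩ Zubin ∩ Omar: 11:30-11:45.
Alice ∩ Kavya ∩ Zubin ∩ Omar ∩ Jonas: ∅.
There is no time when everyone is free.
There is no common window, so the total is 0 minutes.

0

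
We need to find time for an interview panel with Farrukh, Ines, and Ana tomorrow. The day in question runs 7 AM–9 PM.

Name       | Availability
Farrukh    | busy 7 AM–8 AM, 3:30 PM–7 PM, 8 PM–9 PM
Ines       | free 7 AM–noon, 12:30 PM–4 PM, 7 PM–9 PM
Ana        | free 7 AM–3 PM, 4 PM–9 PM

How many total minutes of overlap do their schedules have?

Farrukh free: 08:00-15:30, 19:00-20:00 (invert busy blocks within the working day).
Ines free: 07:00-12:00, 12:30-16:00, 19:00-21:00.
Ana free: 07:00-15:00, 16:00-21:00.
Farrukh ∩ Ines: 08:00-12:00, 12:30-15:30, 19:00-20:00.
Farrukh ∩ Ines ∩ Ana: 08:00-12:00, 12:30-15:00, 19:00-20:00.
Summing the common windows: 240 + 150 + 60 = 450 minutes.

450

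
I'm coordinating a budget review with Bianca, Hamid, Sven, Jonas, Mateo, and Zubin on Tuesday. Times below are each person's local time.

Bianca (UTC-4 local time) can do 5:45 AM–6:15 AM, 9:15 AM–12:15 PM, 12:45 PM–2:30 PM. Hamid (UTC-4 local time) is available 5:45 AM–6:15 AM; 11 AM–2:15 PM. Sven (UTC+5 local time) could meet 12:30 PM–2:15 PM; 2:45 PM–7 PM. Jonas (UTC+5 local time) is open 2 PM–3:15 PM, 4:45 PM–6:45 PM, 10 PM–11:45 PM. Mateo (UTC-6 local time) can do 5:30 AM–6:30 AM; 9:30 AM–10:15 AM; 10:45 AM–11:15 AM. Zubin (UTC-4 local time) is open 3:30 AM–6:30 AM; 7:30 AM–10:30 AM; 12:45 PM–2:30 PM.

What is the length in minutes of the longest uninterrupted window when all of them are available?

Bianca in UTC: 09:45-10:15, 13:15-16:15, 16:45-18:30 (add 4h to convert from UTC-4).
Hamid in UTC: 09:45-10:15, 15:00-18:15 (add 4h to convert from UTC-4).
Sven in UTC: 07:30-09:15, 09:45-14:00 (subtract 5h to convert from UTC+5).
Jonas in UTC: 09:00-10:15, 11:45-13:45, 17:00-18:45 (subtract 5h to convert from UTC+5).
Mateo in UTC: 11:30-12:30, 15:30-16:15, 16:45-17:15 (add 6h to convert from UTC-6).
Zubin in UTC: 07:30-10:30, 11:30-14:30, 16:45-18:30 (add 4h to convert from UTC-4).
Bianca ∩ Hamid: 09:45-10:15, 15:00-16:15, 16:45-18:15.
Bianca ∩ Hamid ∩ Sven: 09:45-10:15.
Bianca ∩ Hamid ∩ Sven ∩ Jonas: 09:45-10:15.
Bianca ∩ Hamid ∩ Sven ∩ Jonas ∩ Mateo: ∅.
Bianca ∩ Hamid ∩ Sven ∩ Jonas ∩ Mateo ∩ Zubin: ∅.
There is no time when everyone is free.
No common window exists, so the longest block is 0 minutes.

0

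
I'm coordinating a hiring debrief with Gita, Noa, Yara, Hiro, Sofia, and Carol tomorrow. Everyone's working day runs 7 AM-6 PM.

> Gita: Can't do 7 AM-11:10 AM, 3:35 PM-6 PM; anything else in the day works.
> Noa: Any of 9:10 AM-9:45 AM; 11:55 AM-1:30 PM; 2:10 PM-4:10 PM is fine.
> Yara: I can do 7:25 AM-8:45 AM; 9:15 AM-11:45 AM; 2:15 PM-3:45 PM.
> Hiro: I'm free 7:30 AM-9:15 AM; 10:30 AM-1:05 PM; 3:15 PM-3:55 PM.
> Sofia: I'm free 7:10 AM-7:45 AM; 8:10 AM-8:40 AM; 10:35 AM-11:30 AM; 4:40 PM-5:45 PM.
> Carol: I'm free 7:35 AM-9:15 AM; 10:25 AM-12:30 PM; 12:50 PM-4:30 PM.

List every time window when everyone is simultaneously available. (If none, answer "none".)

none

Gita free: 11:10-15:35 (invert busy blocks within the working day).
Noa free: 09:10-09:45, 11:55-13:30, 14:10-16:10.
Yara free: 07:25-08:45, 09:15-11:45, 14:15-15:45.
Hiro free: 07:30-09:15, 10:30-13:05, 15:15-15:55.
Sofia free: 07:10-07:45, 08:10-08:40, 10:35-11:30, 16:40-17:45.
Carol free: 07:35-09:15, 10:25-12:30, 12:50-16:30.
Gita ∩ Noa: 11:55-13:30, 14:10-15:35.
Gita ∩ Noa ∩ Yara: 14:15-15:35.
Gita ∩ Noa ∩ Yara ∩ Hiro: 15:15-15:35.
Gita ∩ Noa ∩ Yara ∩ Hiro ∩ Sofia: ∅.
Gita ∩ Noa ∩ Yara ∩ Hiro ∩ Sofia ∩ Carol: ∅.
There is no time when everyone is free.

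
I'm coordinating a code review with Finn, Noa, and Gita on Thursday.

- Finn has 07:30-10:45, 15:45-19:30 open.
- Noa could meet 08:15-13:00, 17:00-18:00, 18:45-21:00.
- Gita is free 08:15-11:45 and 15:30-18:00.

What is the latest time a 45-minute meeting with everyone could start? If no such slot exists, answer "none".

17:15

Finn ∩ Noa: 08:15-10:45, 17:00-18:00, 18:45-19:30.
Finn ∩ Noa ∩ Gita: 08:15-10:45, 17:00-18:00.
The last common window of at least 45 minutes is 17:00-18:00; a 45-minute meeting can start as late as 17:15 and still end by 18:00.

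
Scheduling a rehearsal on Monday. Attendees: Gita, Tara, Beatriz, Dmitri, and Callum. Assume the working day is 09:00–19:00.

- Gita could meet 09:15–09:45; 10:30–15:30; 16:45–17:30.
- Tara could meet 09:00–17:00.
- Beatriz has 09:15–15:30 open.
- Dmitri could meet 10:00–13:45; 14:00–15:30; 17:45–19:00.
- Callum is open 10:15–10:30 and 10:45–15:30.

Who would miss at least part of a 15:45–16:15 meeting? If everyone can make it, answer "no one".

Beatriz, Callum, Dmitri, Gita

Gita: not fully free for 15:45-16:15. Tara: free for 15:45-16:15. Beatriz: not fully free for 15:45-16:15. Dmitri: not fully free for 15:45-16:15. Callum: not fully free for 15:45-16:15.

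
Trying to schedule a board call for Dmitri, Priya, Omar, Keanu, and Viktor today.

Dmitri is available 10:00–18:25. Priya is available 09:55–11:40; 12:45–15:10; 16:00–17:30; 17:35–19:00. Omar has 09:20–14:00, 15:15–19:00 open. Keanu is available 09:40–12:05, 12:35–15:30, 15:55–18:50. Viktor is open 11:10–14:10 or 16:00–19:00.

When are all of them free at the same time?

Dmitri ∩ Priya: 10:00-11:40, 12:45-15:10, 16:00-17:30, 17:35-18:25.
Dmitri ∩ Priya ∩ Omar: 10:00-11:40, 12:45-14:00, 16:00-17:30, 17:35-18:25.
Dmitri ∩ Priya ∩ Omar ∩ Keanu: 10:00-11:40, 12:45-14:00, 16:00-17:30, 17:35-18:25.
Dmitri ∩ Priya ∩ Omar ∩ Keanu ∩ Viktor: 11:10-11:40, 12:45-14:00, 16:00-17:30, 17:35-18:25.

11:10-11:40, 12:45-14:00, 16:00-17:30, 17:35-18:25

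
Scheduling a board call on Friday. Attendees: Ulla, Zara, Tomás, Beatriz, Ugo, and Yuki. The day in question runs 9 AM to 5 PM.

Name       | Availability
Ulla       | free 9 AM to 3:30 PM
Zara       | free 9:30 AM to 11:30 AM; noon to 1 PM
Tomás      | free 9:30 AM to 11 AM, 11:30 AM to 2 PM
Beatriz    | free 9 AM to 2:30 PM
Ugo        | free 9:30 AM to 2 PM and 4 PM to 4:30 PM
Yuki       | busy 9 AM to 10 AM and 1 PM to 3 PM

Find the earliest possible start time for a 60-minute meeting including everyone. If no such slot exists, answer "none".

10:00

Ulla free: 09:00-15:30.
Zara free: 09:30-11:30, 12:00-13:00.
Tomás free: 09:30-11:00, 11:30-14:00.
Beatriz free: 09:00-14:30.
Ugo free: 09:30-14:00, 16:00-16:30.
Yuki free: 10:00-13:00, 15:00-17:00 (invert busy blocks within the working day).
Ulla ∩ Zara: 09:30-11:30, 12:00-13:00.
Ulla ∩ Zara ∩ Tomás: 09:30-11:00, 12:00-13:00.
Ulla ∩ Zara ∩ Tomás ∩ Beatriz: 09:30-11:00, 12:00-13:00.
Ulla ∩ Zara ∩ Tomás ∩ Beatriz ∩ Ugo: 09:30-11:00, 12:00-13:00.
Ulla ∩ Zara ∩ Tomás ∩ Beatriz ∩ Ugo ∩ Yuki: 10:00-11:00, 12:00-13:00.
The first common window of at least 60 minutes is 10:00-11:00, so the earliest start is 10:00.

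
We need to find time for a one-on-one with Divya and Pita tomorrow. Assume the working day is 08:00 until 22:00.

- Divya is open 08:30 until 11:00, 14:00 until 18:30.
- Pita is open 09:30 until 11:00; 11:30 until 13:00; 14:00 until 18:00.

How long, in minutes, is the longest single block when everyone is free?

240

Divya ∩ Pita: 09:30-11:00, 14:00-18:00.
So the common availability across everyone is 09:30-11:00, 14:00-18:00.
The longest is 14:00-18:00 at 240 minutes.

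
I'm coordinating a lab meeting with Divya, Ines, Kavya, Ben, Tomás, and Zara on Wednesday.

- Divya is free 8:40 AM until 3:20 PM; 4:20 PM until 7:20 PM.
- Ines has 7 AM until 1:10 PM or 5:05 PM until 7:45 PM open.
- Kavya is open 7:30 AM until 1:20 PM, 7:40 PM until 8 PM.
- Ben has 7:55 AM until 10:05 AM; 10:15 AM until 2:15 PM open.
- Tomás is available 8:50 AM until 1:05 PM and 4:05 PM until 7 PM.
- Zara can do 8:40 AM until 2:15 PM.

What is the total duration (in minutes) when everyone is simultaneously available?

Divya ∩ Ines: 08:40-13:10, 17:05-19:20.
Divya ∩ Ines ∩ Kavya: 08:40-13:10.
Divya ∩ Ines ∩ Kavya ∩ Ben: 08:40-10:05, 10:15-13:10.
Divya ∩ Ines ∩ Kavya ∩ Ben ∩ Tomás: 08:50-10:05, 10:15-13:05.
Divya ∩ Ines ∩ Kavya ∩ Ben ∩ Tomás ∩ Zara: 08:50-10:05, 10:15-13:05.
So the common availability across everyone is 08:50-10:05, 10:15-13:05.
Summing the common windows: 75 + 170 = 245 minutes.

245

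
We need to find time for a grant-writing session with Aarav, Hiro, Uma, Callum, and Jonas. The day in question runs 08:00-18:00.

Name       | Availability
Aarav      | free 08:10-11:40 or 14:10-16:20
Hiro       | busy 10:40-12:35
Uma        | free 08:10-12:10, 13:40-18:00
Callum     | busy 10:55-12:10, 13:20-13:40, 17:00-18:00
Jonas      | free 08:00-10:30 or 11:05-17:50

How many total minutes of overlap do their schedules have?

Aarav free: 08:10-11:40, 14:10-16:20.
Hiro free: 08:00-10:40, 12:35-18:00 (invert busy blocks within the working day).
Uma free: 08:10-12:10, 13:40-18:00.
Callum free: 08:00-10:55, 12:10-13:20, 13:40-17:00 (invert busy blocks within the working day).
Jonas free: 08:00-10:30, 11:05-17:50.
Aarav ∩ Hiro: 08:10-10:40, 14:10-16:20.
Aarav ∩ Hiro ∩ Uma: 08:10-10:40, 14:10-16:20.
Aarav ∩ Hiro ∩ Uma ∩ Callum: 08:10-10:40, 14:10-16:20.
Aarav ∩ Hiro ∩ Uma ∩ Callum ∩ Jonas: 08:10-10:30, 14:10-16:20.
So the common availability across everyone is 08:10-10:30, 14:10-16:20.
Summing the common windows: 140 + 130 = 270 minutes.

270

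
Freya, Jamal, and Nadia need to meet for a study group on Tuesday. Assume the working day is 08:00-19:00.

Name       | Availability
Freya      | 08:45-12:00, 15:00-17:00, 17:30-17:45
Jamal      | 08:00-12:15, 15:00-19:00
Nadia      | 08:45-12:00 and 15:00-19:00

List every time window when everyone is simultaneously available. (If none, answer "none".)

Freya ∩ Jamal: 08:45-12:00, 15:00-17:00, 17:30-17:45.
Freya ∩ Jamal ∩ Nadia: 08:45-12:00, 15:00-17:00, 17:30-17:45.
Those are the intersection windows.

08:45-12:00, 15:00-17:00, 17:30-17:45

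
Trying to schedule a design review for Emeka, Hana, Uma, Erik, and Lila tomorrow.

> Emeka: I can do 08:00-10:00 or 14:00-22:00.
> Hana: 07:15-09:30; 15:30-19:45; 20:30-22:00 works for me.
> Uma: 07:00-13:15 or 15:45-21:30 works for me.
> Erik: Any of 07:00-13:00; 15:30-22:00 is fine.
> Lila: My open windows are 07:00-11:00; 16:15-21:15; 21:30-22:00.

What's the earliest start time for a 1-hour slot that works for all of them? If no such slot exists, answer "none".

Emeka ∩ Hana: 08:00-09:30, 15:30-19:45, 20:30-22:00.
Emeka ∩ Hana ∩ Uma: 08:00-09:30, 15:45-19:45, 20:30-21:30.
Emeka ∩ Hana ∩ Uma ∩ Erik: 08:00-09:30, 15:45-19:45, 20:30-21:30.
Emeka ∩ Hana ∩ Uma ∩ Erik ∩ Lila: 08:00-09:30, 16:15-19:45, 20:30-21:15.
The first common window of at least 60 minutes is 08:00-09:30, so the earliest start is 08:00.

08:00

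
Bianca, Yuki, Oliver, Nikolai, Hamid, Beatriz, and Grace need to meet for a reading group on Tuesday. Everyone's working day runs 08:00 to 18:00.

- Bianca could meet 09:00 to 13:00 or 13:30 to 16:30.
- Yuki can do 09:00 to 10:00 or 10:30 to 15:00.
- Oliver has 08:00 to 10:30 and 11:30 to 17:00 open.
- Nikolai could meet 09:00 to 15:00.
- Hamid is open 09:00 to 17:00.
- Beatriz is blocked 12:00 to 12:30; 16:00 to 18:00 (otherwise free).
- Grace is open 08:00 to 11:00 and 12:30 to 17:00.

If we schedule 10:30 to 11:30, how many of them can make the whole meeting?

Bianca free: 09:00-13:00, 13:30-16:30.
Yuki free: 09:00-10:00, 10:30-15:00.
Oliver free: 08:00-10:30, 11:30-17:00.
Nikolai free: 09:00-15:00.
Hamid free: 09:00-17:00.
Beatriz free: 08:00-12:00, 12:30-16:00 (invert busy blocks within the working day).
Grace free: 08:00-11:00, 12:30-17:00.
Bianca, Yuki, Nikolai, Hamid, and Beatriz can make the full 10:30-11:30 slot — that's 5.

5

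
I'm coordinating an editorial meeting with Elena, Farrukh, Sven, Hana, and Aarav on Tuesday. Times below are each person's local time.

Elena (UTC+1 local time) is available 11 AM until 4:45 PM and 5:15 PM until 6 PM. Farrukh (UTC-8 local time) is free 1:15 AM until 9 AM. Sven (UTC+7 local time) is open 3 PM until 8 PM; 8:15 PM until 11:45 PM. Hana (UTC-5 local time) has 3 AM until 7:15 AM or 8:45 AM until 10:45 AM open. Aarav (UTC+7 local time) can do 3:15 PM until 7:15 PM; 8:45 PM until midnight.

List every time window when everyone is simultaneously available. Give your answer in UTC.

10:00-12:15, 13:45-15:45

Elena in UTC: 10:00-15:45, 16:15-17:00 (subtract 1h to convert from UTC+1).
Farrukh in UTC: 09:15-17:00 (add 8h to convert from UTC-8).
Sven in UTC: 08:00-13:00, 13:15-16:45 (subtract 7h to convert from UTC+7).
Hana in UTC: 08:00-12:15, 13:45-15:45 (add 5h to convert from UTC-5).
Aarav in UTC: 08:15-12:15, 13:45-17:00 (subtract 7h to convert from UTC+7).
Elena ∩ Farrukh: 10:00-15:45, 16:15-17:00.
Elena ∩ Farrukh ∩ Sven: 10:00-13:00, 13:15-15:45, 16:15-16:45.
Elena ∩ Farrukh ∩ Sven ∩ Hana: 10:00-12:15, 13:45-15:45.
Elena ∩ Farrukh ∩ Sven ∩ Hana ∩ Aarav: 10:00-12:15, 13:45-15:45.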